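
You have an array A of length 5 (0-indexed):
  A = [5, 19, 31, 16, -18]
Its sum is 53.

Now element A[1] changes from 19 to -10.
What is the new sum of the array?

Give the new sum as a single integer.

Answer: 24

Derivation:
Old value at index 1: 19
New value at index 1: -10
Delta = -10 - 19 = -29
New sum = old_sum + delta = 53 + (-29) = 24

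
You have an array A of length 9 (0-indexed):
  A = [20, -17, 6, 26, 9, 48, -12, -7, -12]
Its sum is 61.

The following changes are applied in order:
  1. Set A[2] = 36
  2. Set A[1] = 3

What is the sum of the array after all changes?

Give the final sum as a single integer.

Initial sum: 61
Change 1: A[2] 6 -> 36, delta = 30, sum = 91
Change 2: A[1] -17 -> 3, delta = 20, sum = 111

Answer: 111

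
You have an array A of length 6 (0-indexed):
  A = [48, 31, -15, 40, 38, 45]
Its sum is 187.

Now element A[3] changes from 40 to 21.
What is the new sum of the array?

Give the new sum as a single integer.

Old value at index 3: 40
New value at index 3: 21
Delta = 21 - 40 = -19
New sum = old_sum + delta = 187 + (-19) = 168

Answer: 168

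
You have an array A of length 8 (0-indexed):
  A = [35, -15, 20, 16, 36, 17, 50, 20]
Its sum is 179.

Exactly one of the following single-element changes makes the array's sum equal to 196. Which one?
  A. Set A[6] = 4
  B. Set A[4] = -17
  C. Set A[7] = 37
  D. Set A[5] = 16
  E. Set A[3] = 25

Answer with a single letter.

Answer: C

Derivation:
Option A: A[6] 50->4, delta=-46, new_sum=179+(-46)=133
Option B: A[4] 36->-17, delta=-53, new_sum=179+(-53)=126
Option C: A[7] 20->37, delta=17, new_sum=179+(17)=196 <-- matches target
Option D: A[5] 17->16, delta=-1, new_sum=179+(-1)=178
Option E: A[3] 16->25, delta=9, new_sum=179+(9)=188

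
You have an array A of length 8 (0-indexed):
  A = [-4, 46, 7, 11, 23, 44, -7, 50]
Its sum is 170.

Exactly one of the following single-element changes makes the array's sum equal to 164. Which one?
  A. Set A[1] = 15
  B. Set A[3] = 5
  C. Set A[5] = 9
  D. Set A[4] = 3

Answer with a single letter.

Option A: A[1] 46->15, delta=-31, new_sum=170+(-31)=139
Option B: A[3] 11->5, delta=-6, new_sum=170+(-6)=164 <-- matches target
Option C: A[5] 44->9, delta=-35, new_sum=170+(-35)=135
Option D: A[4] 23->3, delta=-20, new_sum=170+(-20)=150

Answer: B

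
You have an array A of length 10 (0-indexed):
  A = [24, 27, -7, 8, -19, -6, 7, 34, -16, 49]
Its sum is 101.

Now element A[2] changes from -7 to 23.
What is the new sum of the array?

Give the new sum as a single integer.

Answer: 131

Derivation:
Old value at index 2: -7
New value at index 2: 23
Delta = 23 - -7 = 30
New sum = old_sum + delta = 101 + (30) = 131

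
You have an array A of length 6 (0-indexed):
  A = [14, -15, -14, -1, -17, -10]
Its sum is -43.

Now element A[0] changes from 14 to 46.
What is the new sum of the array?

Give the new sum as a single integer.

Answer: -11

Derivation:
Old value at index 0: 14
New value at index 0: 46
Delta = 46 - 14 = 32
New sum = old_sum + delta = -43 + (32) = -11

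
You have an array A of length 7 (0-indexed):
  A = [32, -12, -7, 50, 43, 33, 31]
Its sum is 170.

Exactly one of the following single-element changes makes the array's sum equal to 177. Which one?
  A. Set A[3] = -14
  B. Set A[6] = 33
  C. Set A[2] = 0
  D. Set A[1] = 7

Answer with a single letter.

Answer: C

Derivation:
Option A: A[3] 50->-14, delta=-64, new_sum=170+(-64)=106
Option B: A[6] 31->33, delta=2, new_sum=170+(2)=172
Option C: A[2] -7->0, delta=7, new_sum=170+(7)=177 <-- matches target
Option D: A[1] -12->7, delta=19, new_sum=170+(19)=189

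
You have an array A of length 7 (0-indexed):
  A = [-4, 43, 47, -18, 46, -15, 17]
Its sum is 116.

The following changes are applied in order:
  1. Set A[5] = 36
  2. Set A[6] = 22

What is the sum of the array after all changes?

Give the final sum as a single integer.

Answer: 172

Derivation:
Initial sum: 116
Change 1: A[5] -15 -> 36, delta = 51, sum = 167
Change 2: A[6] 17 -> 22, delta = 5, sum = 172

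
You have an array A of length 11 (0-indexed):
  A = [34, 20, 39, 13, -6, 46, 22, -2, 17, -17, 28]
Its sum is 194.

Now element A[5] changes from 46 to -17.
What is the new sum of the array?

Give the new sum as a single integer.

Answer: 131

Derivation:
Old value at index 5: 46
New value at index 5: -17
Delta = -17 - 46 = -63
New sum = old_sum + delta = 194 + (-63) = 131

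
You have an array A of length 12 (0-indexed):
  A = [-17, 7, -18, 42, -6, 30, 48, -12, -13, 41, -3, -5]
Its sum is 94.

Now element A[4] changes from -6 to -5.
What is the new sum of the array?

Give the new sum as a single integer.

Answer: 95

Derivation:
Old value at index 4: -6
New value at index 4: -5
Delta = -5 - -6 = 1
New sum = old_sum + delta = 94 + (1) = 95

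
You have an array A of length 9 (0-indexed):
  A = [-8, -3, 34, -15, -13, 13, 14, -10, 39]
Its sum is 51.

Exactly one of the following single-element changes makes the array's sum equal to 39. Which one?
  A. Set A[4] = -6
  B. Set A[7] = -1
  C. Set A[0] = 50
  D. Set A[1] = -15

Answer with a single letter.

Answer: D

Derivation:
Option A: A[4] -13->-6, delta=7, new_sum=51+(7)=58
Option B: A[7] -10->-1, delta=9, new_sum=51+(9)=60
Option C: A[0] -8->50, delta=58, new_sum=51+(58)=109
Option D: A[1] -3->-15, delta=-12, new_sum=51+(-12)=39 <-- matches target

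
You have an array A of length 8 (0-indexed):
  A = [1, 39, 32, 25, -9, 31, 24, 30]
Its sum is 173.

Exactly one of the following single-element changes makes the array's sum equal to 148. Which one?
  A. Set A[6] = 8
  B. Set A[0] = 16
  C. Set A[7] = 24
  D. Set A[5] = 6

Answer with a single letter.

Answer: D

Derivation:
Option A: A[6] 24->8, delta=-16, new_sum=173+(-16)=157
Option B: A[0] 1->16, delta=15, new_sum=173+(15)=188
Option C: A[7] 30->24, delta=-6, new_sum=173+(-6)=167
Option D: A[5] 31->6, delta=-25, new_sum=173+(-25)=148 <-- matches target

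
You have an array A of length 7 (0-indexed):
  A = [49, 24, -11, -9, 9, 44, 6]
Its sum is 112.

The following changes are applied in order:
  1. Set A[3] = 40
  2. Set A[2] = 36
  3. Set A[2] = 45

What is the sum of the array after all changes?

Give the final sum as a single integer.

Answer: 217

Derivation:
Initial sum: 112
Change 1: A[3] -9 -> 40, delta = 49, sum = 161
Change 2: A[2] -11 -> 36, delta = 47, sum = 208
Change 3: A[2] 36 -> 45, delta = 9, sum = 217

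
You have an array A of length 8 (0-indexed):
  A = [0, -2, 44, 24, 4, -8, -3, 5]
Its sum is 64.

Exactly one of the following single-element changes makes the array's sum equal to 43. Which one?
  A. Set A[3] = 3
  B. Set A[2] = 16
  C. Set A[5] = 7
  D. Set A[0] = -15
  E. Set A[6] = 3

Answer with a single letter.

Option A: A[3] 24->3, delta=-21, new_sum=64+(-21)=43 <-- matches target
Option B: A[2] 44->16, delta=-28, new_sum=64+(-28)=36
Option C: A[5] -8->7, delta=15, new_sum=64+(15)=79
Option D: A[0] 0->-15, delta=-15, new_sum=64+(-15)=49
Option E: A[6] -3->3, delta=6, new_sum=64+(6)=70

Answer: A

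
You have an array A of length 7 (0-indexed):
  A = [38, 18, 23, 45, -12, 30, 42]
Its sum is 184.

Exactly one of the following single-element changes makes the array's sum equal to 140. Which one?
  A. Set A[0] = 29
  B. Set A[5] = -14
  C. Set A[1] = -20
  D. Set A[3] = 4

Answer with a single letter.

Answer: B

Derivation:
Option A: A[0] 38->29, delta=-9, new_sum=184+(-9)=175
Option B: A[5] 30->-14, delta=-44, new_sum=184+(-44)=140 <-- matches target
Option C: A[1] 18->-20, delta=-38, new_sum=184+(-38)=146
Option D: A[3] 45->4, delta=-41, new_sum=184+(-41)=143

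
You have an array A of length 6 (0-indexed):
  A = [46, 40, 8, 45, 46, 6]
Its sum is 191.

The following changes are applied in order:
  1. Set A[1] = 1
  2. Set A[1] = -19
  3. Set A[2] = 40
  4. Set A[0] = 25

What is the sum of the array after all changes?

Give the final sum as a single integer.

Initial sum: 191
Change 1: A[1] 40 -> 1, delta = -39, sum = 152
Change 2: A[1] 1 -> -19, delta = -20, sum = 132
Change 3: A[2] 8 -> 40, delta = 32, sum = 164
Change 4: A[0] 46 -> 25, delta = -21, sum = 143

Answer: 143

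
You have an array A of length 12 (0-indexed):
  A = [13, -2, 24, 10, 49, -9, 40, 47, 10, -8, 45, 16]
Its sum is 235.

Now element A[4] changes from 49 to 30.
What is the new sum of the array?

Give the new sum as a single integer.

Answer: 216

Derivation:
Old value at index 4: 49
New value at index 4: 30
Delta = 30 - 49 = -19
New sum = old_sum + delta = 235 + (-19) = 216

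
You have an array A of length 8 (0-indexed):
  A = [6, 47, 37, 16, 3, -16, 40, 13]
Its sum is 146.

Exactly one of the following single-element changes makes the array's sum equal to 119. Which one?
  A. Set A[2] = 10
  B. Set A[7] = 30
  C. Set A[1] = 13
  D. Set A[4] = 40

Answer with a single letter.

Option A: A[2] 37->10, delta=-27, new_sum=146+(-27)=119 <-- matches target
Option B: A[7] 13->30, delta=17, new_sum=146+(17)=163
Option C: A[1] 47->13, delta=-34, new_sum=146+(-34)=112
Option D: A[4] 3->40, delta=37, new_sum=146+(37)=183

Answer: A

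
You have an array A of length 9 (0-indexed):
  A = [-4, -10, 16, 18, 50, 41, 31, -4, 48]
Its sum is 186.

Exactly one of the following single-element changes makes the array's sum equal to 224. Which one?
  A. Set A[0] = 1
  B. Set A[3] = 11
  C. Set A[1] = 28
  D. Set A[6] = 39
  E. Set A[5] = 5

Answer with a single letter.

Option A: A[0] -4->1, delta=5, new_sum=186+(5)=191
Option B: A[3] 18->11, delta=-7, new_sum=186+(-7)=179
Option C: A[1] -10->28, delta=38, new_sum=186+(38)=224 <-- matches target
Option D: A[6] 31->39, delta=8, new_sum=186+(8)=194
Option E: A[5] 41->5, delta=-36, new_sum=186+(-36)=150

Answer: C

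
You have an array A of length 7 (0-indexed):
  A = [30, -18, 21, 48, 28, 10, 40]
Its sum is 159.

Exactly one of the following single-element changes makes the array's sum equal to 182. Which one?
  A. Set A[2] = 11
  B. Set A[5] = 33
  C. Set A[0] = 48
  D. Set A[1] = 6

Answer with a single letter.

Answer: B

Derivation:
Option A: A[2] 21->11, delta=-10, new_sum=159+(-10)=149
Option B: A[5] 10->33, delta=23, new_sum=159+(23)=182 <-- matches target
Option C: A[0] 30->48, delta=18, new_sum=159+(18)=177
Option D: A[1] -18->6, delta=24, new_sum=159+(24)=183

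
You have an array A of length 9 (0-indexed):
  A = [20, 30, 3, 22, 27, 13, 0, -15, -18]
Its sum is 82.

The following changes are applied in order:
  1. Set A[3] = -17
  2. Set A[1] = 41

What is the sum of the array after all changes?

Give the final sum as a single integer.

Initial sum: 82
Change 1: A[3] 22 -> -17, delta = -39, sum = 43
Change 2: A[1] 30 -> 41, delta = 11, sum = 54

Answer: 54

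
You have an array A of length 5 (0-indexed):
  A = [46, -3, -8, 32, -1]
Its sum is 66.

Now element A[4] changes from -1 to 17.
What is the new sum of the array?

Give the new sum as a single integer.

Old value at index 4: -1
New value at index 4: 17
Delta = 17 - -1 = 18
New sum = old_sum + delta = 66 + (18) = 84

Answer: 84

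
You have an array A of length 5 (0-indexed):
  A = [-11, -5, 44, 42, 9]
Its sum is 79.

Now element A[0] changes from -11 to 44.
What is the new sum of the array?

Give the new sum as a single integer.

Answer: 134

Derivation:
Old value at index 0: -11
New value at index 0: 44
Delta = 44 - -11 = 55
New sum = old_sum + delta = 79 + (55) = 134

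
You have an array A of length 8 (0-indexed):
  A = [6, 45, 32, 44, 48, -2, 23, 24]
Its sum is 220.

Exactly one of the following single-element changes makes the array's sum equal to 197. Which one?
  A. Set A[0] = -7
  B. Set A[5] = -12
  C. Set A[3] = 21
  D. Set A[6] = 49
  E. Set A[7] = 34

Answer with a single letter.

Option A: A[0] 6->-7, delta=-13, new_sum=220+(-13)=207
Option B: A[5] -2->-12, delta=-10, new_sum=220+(-10)=210
Option C: A[3] 44->21, delta=-23, new_sum=220+(-23)=197 <-- matches target
Option D: A[6] 23->49, delta=26, new_sum=220+(26)=246
Option E: A[7] 24->34, delta=10, new_sum=220+(10)=230

Answer: C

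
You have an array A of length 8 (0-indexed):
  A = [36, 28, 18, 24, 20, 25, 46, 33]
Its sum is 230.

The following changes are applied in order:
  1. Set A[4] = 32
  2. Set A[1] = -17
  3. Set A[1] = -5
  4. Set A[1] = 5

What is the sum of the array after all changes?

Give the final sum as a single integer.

Answer: 219

Derivation:
Initial sum: 230
Change 1: A[4] 20 -> 32, delta = 12, sum = 242
Change 2: A[1] 28 -> -17, delta = -45, sum = 197
Change 3: A[1] -17 -> -5, delta = 12, sum = 209
Change 4: A[1] -5 -> 5, delta = 10, sum = 219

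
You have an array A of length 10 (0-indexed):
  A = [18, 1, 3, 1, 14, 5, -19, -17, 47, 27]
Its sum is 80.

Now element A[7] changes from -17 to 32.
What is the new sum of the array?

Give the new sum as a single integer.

Old value at index 7: -17
New value at index 7: 32
Delta = 32 - -17 = 49
New sum = old_sum + delta = 80 + (49) = 129

Answer: 129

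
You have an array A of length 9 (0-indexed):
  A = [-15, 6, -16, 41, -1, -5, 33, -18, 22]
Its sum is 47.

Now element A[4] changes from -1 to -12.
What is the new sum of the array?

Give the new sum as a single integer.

Old value at index 4: -1
New value at index 4: -12
Delta = -12 - -1 = -11
New sum = old_sum + delta = 47 + (-11) = 36

Answer: 36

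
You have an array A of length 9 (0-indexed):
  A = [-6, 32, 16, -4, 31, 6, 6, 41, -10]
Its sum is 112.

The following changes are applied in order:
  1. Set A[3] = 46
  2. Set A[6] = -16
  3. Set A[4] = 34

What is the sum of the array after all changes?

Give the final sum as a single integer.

Answer: 143

Derivation:
Initial sum: 112
Change 1: A[3] -4 -> 46, delta = 50, sum = 162
Change 2: A[6] 6 -> -16, delta = -22, sum = 140
Change 3: A[4] 31 -> 34, delta = 3, sum = 143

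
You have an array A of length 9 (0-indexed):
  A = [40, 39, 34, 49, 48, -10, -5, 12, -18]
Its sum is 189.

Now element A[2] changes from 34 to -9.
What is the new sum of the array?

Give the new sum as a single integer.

Answer: 146

Derivation:
Old value at index 2: 34
New value at index 2: -9
Delta = -9 - 34 = -43
New sum = old_sum + delta = 189 + (-43) = 146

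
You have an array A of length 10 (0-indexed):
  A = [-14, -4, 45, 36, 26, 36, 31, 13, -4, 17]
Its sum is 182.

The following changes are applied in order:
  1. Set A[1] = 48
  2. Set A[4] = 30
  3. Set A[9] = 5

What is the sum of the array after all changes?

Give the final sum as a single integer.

Initial sum: 182
Change 1: A[1] -4 -> 48, delta = 52, sum = 234
Change 2: A[4] 26 -> 30, delta = 4, sum = 238
Change 3: A[9] 17 -> 5, delta = -12, sum = 226

Answer: 226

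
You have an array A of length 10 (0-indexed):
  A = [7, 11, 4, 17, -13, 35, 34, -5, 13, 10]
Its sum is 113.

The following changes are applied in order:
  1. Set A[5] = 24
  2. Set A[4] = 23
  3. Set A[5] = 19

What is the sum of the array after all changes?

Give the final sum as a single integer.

Answer: 133

Derivation:
Initial sum: 113
Change 1: A[5] 35 -> 24, delta = -11, sum = 102
Change 2: A[4] -13 -> 23, delta = 36, sum = 138
Change 3: A[5] 24 -> 19, delta = -5, sum = 133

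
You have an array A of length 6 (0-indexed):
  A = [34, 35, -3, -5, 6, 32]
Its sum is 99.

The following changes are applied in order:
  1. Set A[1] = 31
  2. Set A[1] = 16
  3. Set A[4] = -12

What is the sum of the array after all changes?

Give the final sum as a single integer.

Initial sum: 99
Change 1: A[1] 35 -> 31, delta = -4, sum = 95
Change 2: A[1] 31 -> 16, delta = -15, sum = 80
Change 3: A[4] 6 -> -12, delta = -18, sum = 62

Answer: 62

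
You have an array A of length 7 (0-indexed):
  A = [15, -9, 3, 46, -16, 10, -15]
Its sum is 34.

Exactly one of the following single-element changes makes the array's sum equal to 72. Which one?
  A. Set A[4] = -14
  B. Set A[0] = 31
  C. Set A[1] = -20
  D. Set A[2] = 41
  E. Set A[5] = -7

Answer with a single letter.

Answer: D

Derivation:
Option A: A[4] -16->-14, delta=2, new_sum=34+(2)=36
Option B: A[0] 15->31, delta=16, new_sum=34+(16)=50
Option C: A[1] -9->-20, delta=-11, new_sum=34+(-11)=23
Option D: A[2] 3->41, delta=38, new_sum=34+(38)=72 <-- matches target
Option E: A[5] 10->-7, delta=-17, new_sum=34+(-17)=17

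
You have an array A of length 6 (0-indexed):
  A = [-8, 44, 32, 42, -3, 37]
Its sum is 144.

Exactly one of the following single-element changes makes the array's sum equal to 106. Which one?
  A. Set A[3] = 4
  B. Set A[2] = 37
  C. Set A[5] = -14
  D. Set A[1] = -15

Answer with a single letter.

Answer: A

Derivation:
Option A: A[3] 42->4, delta=-38, new_sum=144+(-38)=106 <-- matches target
Option B: A[2] 32->37, delta=5, new_sum=144+(5)=149
Option C: A[5] 37->-14, delta=-51, new_sum=144+(-51)=93
Option D: A[1] 44->-15, delta=-59, new_sum=144+(-59)=85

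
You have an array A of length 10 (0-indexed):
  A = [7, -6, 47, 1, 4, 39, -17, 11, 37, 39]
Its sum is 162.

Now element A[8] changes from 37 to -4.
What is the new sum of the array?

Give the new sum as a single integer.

Old value at index 8: 37
New value at index 8: -4
Delta = -4 - 37 = -41
New sum = old_sum + delta = 162 + (-41) = 121

Answer: 121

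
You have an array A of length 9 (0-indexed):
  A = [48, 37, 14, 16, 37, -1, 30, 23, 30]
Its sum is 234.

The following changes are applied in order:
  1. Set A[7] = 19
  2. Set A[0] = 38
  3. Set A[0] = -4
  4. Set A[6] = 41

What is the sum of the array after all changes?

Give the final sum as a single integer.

Initial sum: 234
Change 1: A[7] 23 -> 19, delta = -4, sum = 230
Change 2: A[0] 48 -> 38, delta = -10, sum = 220
Change 3: A[0] 38 -> -4, delta = -42, sum = 178
Change 4: A[6] 30 -> 41, delta = 11, sum = 189

Answer: 189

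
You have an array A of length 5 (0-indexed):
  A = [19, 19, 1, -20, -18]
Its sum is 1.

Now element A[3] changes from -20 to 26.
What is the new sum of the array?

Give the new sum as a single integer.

Old value at index 3: -20
New value at index 3: 26
Delta = 26 - -20 = 46
New sum = old_sum + delta = 1 + (46) = 47

Answer: 47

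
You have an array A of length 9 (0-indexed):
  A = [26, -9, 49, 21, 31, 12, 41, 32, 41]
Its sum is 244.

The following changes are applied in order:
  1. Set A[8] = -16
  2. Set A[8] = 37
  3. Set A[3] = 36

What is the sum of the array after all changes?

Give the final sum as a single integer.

Initial sum: 244
Change 1: A[8] 41 -> -16, delta = -57, sum = 187
Change 2: A[8] -16 -> 37, delta = 53, sum = 240
Change 3: A[3] 21 -> 36, delta = 15, sum = 255

Answer: 255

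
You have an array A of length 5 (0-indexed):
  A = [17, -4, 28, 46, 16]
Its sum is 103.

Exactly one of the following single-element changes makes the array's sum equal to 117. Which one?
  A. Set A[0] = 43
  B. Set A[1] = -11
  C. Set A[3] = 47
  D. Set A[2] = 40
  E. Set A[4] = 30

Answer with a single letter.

Answer: E

Derivation:
Option A: A[0] 17->43, delta=26, new_sum=103+(26)=129
Option B: A[1] -4->-11, delta=-7, new_sum=103+(-7)=96
Option C: A[3] 46->47, delta=1, new_sum=103+(1)=104
Option D: A[2] 28->40, delta=12, new_sum=103+(12)=115
Option E: A[4] 16->30, delta=14, new_sum=103+(14)=117 <-- matches target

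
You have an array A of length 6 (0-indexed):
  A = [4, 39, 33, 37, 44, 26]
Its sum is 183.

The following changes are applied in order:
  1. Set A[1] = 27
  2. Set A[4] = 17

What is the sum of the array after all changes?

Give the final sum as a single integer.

Answer: 144

Derivation:
Initial sum: 183
Change 1: A[1] 39 -> 27, delta = -12, sum = 171
Change 2: A[4] 44 -> 17, delta = -27, sum = 144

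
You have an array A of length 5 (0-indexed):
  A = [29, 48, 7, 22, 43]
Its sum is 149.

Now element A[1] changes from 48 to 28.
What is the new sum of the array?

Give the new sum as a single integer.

Old value at index 1: 48
New value at index 1: 28
Delta = 28 - 48 = -20
New sum = old_sum + delta = 149 + (-20) = 129

Answer: 129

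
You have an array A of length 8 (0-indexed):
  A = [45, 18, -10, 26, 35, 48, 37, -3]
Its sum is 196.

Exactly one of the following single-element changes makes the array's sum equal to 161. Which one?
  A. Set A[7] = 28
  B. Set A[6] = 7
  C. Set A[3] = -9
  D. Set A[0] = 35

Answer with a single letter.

Option A: A[7] -3->28, delta=31, new_sum=196+(31)=227
Option B: A[6] 37->7, delta=-30, new_sum=196+(-30)=166
Option C: A[3] 26->-9, delta=-35, new_sum=196+(-35)=161 <-- matches target
Option D: A[0] 45->35, delta=-10, new_sum=196+(-10)=186

Answer: C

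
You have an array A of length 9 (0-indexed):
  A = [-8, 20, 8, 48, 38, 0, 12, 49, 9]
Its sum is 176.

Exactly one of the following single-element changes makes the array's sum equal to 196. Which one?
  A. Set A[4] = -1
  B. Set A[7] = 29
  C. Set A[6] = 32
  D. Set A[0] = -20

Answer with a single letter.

Answer: C

Derivation:
Option A: A[4] 38->-1, delta=-39, new_sum=176+(-39)=137
Option B: A[7] 49->29, delta=-20, new_sum=176+(-20)=156
Option C: A[6] 12->32, delta=20, new_sum=176+(20)=196 <-- matches target
Option D: A[0] -8->-20, delta=-12, new_sum=176+(-12)=164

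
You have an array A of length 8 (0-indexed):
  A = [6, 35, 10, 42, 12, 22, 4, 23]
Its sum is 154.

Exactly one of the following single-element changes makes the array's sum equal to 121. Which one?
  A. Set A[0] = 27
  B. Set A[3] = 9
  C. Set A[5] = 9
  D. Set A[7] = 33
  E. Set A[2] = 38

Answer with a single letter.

Option A: A[0] 6->27, delta=21, new_sum=154+(21)=175
Option B: A[3] 42->9, delta=-33, new_sum=154+(-33)=121 <-- matches target
Option C: A[5] 22->9, delta=-13, new_sum=154+(-13)=141
Option D: A[7] 23->33, delta=10, new_sum=154+(10)=164
Option E: A[2] 10->38, delta=28, new_sum=154+(28)=182

Answer: B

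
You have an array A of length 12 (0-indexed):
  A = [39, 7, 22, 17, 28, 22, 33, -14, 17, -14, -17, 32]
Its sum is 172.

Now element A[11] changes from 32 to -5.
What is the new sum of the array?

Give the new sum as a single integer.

Old value at index 11: 32
New value at index 11: -5
Delta = -5 - 32 = -37
New sum = old_sum + delta = 172 + (-37) = 135

Answer: 135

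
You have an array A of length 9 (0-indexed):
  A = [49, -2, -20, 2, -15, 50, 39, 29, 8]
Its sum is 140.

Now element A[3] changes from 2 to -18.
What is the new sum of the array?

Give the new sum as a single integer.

Old value at index 3: 2
New value at index 3: -18
Delta = -18 - 2 = -20
New sum = old_sum + delta = 140 + (-20) = 120

Answer: 120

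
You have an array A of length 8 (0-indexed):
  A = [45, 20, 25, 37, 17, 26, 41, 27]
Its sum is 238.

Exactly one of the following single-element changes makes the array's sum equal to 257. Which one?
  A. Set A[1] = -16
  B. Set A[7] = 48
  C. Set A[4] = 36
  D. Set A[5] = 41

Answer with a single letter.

Option A: A[1] 20->-16, delta=-36, new_sum=238+(-36)=202
Option B: A[7] 27->48, delta=21, new_sum=238+(21)=259
Option C: A[4] 17->36, delta=19, new_sum=238+(19)=257 <-- matches target
Option D: A[5] 26->41, delta=15, new_sum=238+(15)=253

Answer: C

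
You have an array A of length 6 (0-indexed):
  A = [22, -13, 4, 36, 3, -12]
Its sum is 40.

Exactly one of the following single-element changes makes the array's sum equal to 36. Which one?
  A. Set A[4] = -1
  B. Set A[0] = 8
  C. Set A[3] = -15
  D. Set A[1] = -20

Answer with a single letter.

Answer: A

Derivation:
Option A: A[4] 3->-1, delta=-4, new_sum=40+(-4)=36 <-- matches target
Option B: A[0] 22->8, delta=-14, new_sum=40+(-14)=26
Option C: A[3] 36->-15, delta=-51, new_sum=40+(-51)=-11
Option D: A[1] -13->-20, delta=-7, new_sum=40+(-7)=33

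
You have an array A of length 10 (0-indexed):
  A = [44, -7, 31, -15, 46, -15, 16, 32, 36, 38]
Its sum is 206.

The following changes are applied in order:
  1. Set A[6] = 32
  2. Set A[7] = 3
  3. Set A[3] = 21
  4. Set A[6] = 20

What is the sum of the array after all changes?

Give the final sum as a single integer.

Answer: 217

Derivation:
Initial sum: 206
Change 1: A[6] 16 -> 32, delta = 16, sum = 222
Change 2: A[7] 32 -> 3, delta = -29, sum = 193
Change 3: A[3] -15 -> 21, delta = 36, sum = 229
Change 4: A[6] 32 -> 20, delta = -12, sum = 217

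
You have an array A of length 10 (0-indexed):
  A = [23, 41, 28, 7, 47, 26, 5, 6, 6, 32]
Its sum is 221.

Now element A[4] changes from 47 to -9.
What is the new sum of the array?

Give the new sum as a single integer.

Old value at index 4: 47
New value at index 4: -9
Delta = -9 - 47 = -56
New sum = old_sum + delta = 221 + (-56) = 165

Answer: 165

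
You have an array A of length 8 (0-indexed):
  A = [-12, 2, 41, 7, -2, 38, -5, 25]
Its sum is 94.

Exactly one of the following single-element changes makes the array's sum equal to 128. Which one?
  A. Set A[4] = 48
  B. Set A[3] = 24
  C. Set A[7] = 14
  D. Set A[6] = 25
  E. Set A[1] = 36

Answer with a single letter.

Answer: E

Derivation:
Option A: A[4] -2->48, delta=50, new_sum=94+(50)=144
Option B: A[3] 7->24, delta=17, new_sum=94+(17)=111
Option C: A[7] 25->14, delta=-11, new_sum=94+(-11)=83
Option D: A[6] -5->25, delta=30, new_sum=94+(30)=124
Option E: A[1] 2->36, delta=34, new_sum=94+(34)=128 <-- matches target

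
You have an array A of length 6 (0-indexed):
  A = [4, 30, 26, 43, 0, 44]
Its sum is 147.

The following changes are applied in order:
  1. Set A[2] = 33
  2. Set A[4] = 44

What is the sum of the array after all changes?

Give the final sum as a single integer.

Initial sum: 147
Change 1: A[2] 26 -> 33, delta = 7, sum = 154
Change 2: A[4] 0 -> 44, delta = 44, sum = 198

Answer: 198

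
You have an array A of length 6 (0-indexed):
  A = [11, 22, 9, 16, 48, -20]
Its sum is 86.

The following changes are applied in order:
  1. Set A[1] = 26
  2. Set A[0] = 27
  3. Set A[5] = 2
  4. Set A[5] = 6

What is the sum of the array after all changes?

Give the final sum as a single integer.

Initial sum: 86
Change 1: A[1] 22 -> 26, delta = 4, sum = 90
Change 2: A[0] 11 -> 27, delta = 16, sum = 106
Change 3: A[5] -20 -> 2, delta = 22, sum = 128
Change 4: A[5] 2 -> 6, delta = 4, sum = 132

Answer: 132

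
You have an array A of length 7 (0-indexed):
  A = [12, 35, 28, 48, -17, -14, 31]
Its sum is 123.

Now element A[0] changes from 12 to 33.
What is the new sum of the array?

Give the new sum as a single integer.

Old value at index 0: 12
New value at index 0: 33
Delta = 33 - 12 = 21
New sum = old_sum + delta = 123 + (21) = 144

Answer: 144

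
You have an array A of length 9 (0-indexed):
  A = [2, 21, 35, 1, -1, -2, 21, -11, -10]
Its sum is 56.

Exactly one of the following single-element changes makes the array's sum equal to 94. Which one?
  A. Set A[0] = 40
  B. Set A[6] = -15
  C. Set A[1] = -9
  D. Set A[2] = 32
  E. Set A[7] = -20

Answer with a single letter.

Answer: A

Derivation:
Option A: A[0] 2->40, delta=38, new_sum=56+(38)=94 <-- matches target
Option B: A[6] 21->-15, delta=-36, new_sum=56+(-36)=20
Option C: A[1] 21->-9, delta=-30, new_sum=56+(-30)=26
Option D: A[2] 35->32, delta=-3, new_sum=56+(-3)=53
Option E: A[7] -11->-20, delta=-9, new_sum=56+(-9)=47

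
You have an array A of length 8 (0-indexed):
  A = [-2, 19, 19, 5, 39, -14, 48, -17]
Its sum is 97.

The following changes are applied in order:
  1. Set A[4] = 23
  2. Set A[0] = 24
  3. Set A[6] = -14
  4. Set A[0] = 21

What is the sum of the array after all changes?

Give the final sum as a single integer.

Initial sum: 97
Change 1: A[4] 39 -> 23, delta = -16, sum = 81
Change 2: A[0] -2 -> 24, delta = 26, sum = 107
Change 3: A[6] 48 -> -14, delta = -62, sum = 45
Change 4: A[0] 24 -> 21, delta = -3, sum = 42

Answer: 42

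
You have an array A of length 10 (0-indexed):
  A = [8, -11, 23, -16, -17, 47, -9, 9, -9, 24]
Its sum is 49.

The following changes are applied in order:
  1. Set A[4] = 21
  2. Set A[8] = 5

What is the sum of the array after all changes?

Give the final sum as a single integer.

Initial sum: 49
Change 1: A[4] -17 -> 21, delta = 38, sum = 87
Change 2: A[8] -9 -> 5, delta = 14, sum = 101

Answer: 101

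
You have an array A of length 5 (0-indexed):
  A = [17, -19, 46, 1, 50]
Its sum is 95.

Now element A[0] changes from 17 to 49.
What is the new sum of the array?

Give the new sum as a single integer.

Old value at index 0: 17
New value at index 0: 49
Delta = 49 - 17 = 32
New sum = old_sum + delta = 95 + (32) = 127

Answer: 127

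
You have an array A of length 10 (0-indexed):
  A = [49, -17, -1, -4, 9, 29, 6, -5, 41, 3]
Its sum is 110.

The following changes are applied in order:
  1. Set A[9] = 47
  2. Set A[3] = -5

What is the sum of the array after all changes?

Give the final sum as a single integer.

Answer: 153

Derivation:
Initial sum: 110
Change 1: A[9] 3 -> 47, delta = 44, sum = 154
Change 2: A[3] -4 -> -5, delta = -1, sum = 153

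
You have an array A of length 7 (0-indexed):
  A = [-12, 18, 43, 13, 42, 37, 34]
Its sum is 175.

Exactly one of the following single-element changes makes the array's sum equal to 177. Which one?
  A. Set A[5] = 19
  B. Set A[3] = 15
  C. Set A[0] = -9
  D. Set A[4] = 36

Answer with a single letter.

Option A: A[5] 37->19, delta=-18, new_sum=175+(-18)=157
Option B: A[3] 13->15, delta=2, new_sum=175+(2)=177 <-- matches target
Option C: A[0] -12->-9, delta=3, new_sum=175+(3)=178
Option D: A[4] 42->36, delta=-6, new_sum=175+(-6)=169

Answer: B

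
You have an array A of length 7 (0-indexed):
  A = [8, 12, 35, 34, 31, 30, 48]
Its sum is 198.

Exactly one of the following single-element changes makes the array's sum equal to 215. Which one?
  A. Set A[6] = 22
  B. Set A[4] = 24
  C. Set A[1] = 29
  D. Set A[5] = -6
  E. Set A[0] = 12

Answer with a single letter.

Option A: A[6] 48->22, delta=-26, new_sum=198+(-26)=172
Option B: A[4] 31->24, delta=-7, new_sum=198+(-7)=191
Option C: A[1] 12->29, delta=17, new_sum=198+(17)=215 <-- matches target
Option D: A[5] 30->-6, delta=-36, new_sum=198+(-36)=162
Option E: A[0] 8->12, delta=4, new_sum=198+(4)=202

Answer: C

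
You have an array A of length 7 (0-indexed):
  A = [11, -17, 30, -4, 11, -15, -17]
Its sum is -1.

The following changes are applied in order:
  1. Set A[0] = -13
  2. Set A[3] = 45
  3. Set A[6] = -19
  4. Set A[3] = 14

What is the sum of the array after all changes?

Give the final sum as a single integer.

Answer: -9

Derivation:
Initial sum: -1
Change 1: A[0] 11 -> -13, delta = -24, sum = -25
Change 2: A[3] -4 -> 45, delta = 49, sum = 24
Change 3: A[6] -17 -> -19, delta = -2, sum = 22
Change 4: A[3] 45 -> 14, delta = -31, sum = -9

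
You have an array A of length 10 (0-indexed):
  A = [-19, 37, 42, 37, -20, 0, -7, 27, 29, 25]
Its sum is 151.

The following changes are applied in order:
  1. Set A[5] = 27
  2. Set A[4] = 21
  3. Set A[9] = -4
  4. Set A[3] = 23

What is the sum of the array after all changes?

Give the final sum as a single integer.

Initial sum: 151
Change 1: A[5] 0 -> 27, delta = 27, sum = 178
Change 2: A[4] -20 -> 21, delta = 41, sum = 219
Change 3: A[9] 25 -> -4, delta = -29, sum = 190
Change 4: A[3] 37 -> 23, delta = -14, sum = 176

Answer: 176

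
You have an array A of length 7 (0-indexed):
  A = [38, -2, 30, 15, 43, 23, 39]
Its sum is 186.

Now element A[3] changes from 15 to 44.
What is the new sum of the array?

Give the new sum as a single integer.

Answer: 215

Derivation:
Old value at index 3: 15
New value at index 3: 44
Delta = 44 - 15 = 29
New sum = old_sum + delta = 186 + (29) = 215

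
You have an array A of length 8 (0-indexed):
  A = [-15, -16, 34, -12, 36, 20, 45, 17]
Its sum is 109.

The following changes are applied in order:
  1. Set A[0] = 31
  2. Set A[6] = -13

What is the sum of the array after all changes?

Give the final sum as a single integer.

Initial sum: 109
Change 1: A[0] -15 -> 31, delta = 46, sum = 155
Change 2: A[6] 45 -> -13, delta = -58, sum = 97

Answer: 97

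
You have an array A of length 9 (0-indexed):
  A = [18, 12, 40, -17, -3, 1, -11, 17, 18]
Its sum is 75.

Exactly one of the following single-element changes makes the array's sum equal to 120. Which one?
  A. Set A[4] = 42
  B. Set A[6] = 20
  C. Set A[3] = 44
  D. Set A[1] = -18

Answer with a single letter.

Answer: A

Derivation:
Option A: A[4] -3->42, delta=45, new_sum=75+(45)=120 <-- matches target
Option B: A[6] -11->20, delta=31, new_sum=75+(31)=106
Option C: A[3] -17->44, delta=61, new_sum=75+(61)=136
Option D: A[1] 12->-18, delta=-30, new_sum=75+(-30)=45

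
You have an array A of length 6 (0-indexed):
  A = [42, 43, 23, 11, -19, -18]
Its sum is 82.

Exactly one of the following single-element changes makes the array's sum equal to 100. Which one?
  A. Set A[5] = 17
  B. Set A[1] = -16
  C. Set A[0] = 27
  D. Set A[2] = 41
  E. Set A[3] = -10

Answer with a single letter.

Option A: A[5] -18->17, delta=35, new_sum=82+(35)=117
Option B: A[1] 43->-16, delta=-59, new_sum=82+(-59)=23
Option C: A[0] 42->27, delta=-15, new_sum=82+(-15)=67
Option D: A[2] 23->41, delta=18, new_sum=82+(18)=100 <-- matches target
Option E: A[3] 11->-10, delta=-21, new_sum=82+(-21)=61

Answer: D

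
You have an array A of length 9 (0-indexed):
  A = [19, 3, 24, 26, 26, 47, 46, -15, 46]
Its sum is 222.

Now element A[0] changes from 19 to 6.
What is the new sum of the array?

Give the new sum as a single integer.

Old value at index 0: 19
New value at index 0: 6
Delta = 6 - 19 = -13
New sum = old_sum + delta = 222 + (-13) = 209

Answer: 209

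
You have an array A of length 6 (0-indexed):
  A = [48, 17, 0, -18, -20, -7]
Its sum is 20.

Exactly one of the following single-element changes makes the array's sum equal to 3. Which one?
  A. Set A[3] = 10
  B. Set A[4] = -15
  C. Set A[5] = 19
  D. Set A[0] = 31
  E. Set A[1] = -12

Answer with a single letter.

Answer: D

Derivation:
Option A: A[3] -18->10, delta=28, new_sum=20+(28)=48
Option B: A[4] -20->-15, delta=5, new_sum=20+(5)=25
Option C: A[5] -7->19, delta=26, new_sum=20+(26)=46
Option D: A[0] 48->31, delta=-17, new_sum=20+(-17)=3 <-- matches target
Option E: A[1] 17->-12, delta=-29, new_sum=20+(-29)=-9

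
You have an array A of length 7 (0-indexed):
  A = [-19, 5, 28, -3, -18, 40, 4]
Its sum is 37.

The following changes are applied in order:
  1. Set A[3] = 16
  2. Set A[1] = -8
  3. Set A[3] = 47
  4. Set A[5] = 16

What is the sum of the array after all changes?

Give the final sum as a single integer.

Answer: 50

Derivation:
Initial sum: 37
Change 1: A[3] -3 -> 16, delta = 19, sum = 56
Change 2: A[1] 5 -> -8, delta = -13, sum = 43
Change 3: A[3] 16 -> 47, delta = 31, sum = 74
Change 4: A[5] 40 -> 16, delta = -24, sum = 50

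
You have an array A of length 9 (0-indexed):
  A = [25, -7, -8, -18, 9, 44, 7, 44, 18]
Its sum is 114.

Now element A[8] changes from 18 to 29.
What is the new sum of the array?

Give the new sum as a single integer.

Old value at index 8: 18
New value at index 8: 29
Delta = 29 - 18 = 11
New sum = old_sum + delta = 114 + (11) = 125

Answer: 125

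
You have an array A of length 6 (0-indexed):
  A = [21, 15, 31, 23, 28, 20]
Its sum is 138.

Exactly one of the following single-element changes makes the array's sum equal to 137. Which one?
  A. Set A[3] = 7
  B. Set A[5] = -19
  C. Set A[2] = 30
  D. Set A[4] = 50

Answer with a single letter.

Answer: C

Derivation:
Option A: A[3] 23->7, delta=-16, new_sum=138+(-16)=122
Option B: A[5] 20->-19, delta=-39, new_sum=138+(-39)=99
Option C: A[2] 31->30, delta=-1, new_sum=138+(-1)=137 <-- matches target
Option D: A[4] 28->50, delta=22, new_sum=138+(22)=160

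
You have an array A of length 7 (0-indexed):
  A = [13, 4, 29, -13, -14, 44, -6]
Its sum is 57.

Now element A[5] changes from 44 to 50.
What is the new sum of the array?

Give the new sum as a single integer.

Answer: 63

Derivation:
Old value at index 5: 44
New value at index 5: 50
Delta = 50 - 44 = 6
New sum = old_sum + delta = 57 + (6) = 63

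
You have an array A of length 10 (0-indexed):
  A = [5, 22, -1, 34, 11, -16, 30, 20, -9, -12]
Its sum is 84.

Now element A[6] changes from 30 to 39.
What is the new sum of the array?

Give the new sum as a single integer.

Answer: 93

Derivation:
Old value at index 6: 30
New value at index 6: 39
Delta = 39 - 30 = 9
New sum = old_sum + delta = 84 + (9) = 93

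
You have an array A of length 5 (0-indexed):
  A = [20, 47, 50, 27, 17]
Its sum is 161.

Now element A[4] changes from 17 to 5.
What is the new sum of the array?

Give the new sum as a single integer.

Old value at index 4: 17
New value at index 4: 5
Delta = 5 - 17 = -12
New sum = old_sum + delta = 161 + (-12) = 149

Answer: 149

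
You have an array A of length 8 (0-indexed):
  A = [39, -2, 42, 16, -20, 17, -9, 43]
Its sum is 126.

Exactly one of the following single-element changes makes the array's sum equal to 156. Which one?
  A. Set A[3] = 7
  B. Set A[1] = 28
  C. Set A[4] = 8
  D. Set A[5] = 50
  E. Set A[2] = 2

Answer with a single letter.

Answer: B

Derivation:
Option A: A[3] 16->7, delta=-9, new_sum=126+(-9)=117
Option B: A[1] -2->28, delta=30, new_sum=126+(30)=156 <-- matches target
Option C: A[4] -20->8, delta=28, new_sum=126+(28)=154
Option D: A[5] 17->50, delta=33, new_sum=126+(33)=159
Option E: A[2] 42->2, delta=-40, new_sum=126+(-40)=86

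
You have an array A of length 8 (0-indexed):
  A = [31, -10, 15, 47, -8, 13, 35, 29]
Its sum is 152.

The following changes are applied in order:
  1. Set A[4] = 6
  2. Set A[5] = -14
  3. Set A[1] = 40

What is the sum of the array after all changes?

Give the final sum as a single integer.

Initial sum: 152
Change 1: A[4] -8 -> 6, delta = 14, sum = 166
Change 2: A[5] 13 -> -14, delta = -27, sum = 139
Change 3: A[1] -10 -> 40, delta = 50, sum = 189

Answer: 189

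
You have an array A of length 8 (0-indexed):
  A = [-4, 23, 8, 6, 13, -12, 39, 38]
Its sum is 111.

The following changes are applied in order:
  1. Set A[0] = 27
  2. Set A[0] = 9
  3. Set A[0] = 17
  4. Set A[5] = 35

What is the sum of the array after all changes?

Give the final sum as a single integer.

Answer: 179

Derivation:
Initial sum: 111
Change 1: A[0] -4 -> 27, delta = 31, sum = 142
Change 2: A[0] 27 -> 9, delta = -18, sum = 124
Change 3: A[0] 9 -> 17, delta = 8, sum = 132
Change 4: A[5] -12 -> 35, delta = 47, sum = 179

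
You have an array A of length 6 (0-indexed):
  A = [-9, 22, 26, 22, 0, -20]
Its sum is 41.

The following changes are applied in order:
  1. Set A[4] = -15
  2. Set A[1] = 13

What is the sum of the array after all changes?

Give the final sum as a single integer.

Answer: 17

Derivation:
Initial sum: 41
Change 1: A[4] 0 -> -15, delta = -15, sum = 26
Change 2: A[1] 22 -> 13, delta = -9, sum = 17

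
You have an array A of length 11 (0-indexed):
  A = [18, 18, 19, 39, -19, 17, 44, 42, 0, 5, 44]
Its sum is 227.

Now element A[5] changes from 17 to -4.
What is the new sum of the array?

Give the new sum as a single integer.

Old value at index 5: 17
New value at index 5: -4
Delta = -4 - 17 = -21
New sum = old_sum + delta = 227 + (-21) = 206

Answer: 206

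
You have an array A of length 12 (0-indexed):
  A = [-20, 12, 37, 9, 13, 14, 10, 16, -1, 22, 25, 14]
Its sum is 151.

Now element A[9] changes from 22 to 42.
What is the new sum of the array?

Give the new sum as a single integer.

Answer: 171

Derivation:
Old value at index 9: 22
New value at index 9: 42
Delta = 42 - 22 = 20
New sum = old_sum + delta = 151 + (20) = 171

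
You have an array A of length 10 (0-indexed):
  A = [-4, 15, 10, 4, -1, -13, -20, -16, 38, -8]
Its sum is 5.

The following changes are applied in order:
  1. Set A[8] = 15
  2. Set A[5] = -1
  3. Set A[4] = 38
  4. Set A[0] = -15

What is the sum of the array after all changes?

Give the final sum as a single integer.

Answer: 22

Derivation:
Initial sum: 5
Change 1: A[8] 38 -> 15, delta = -23, sum = -18
Change 2: A[5] -13 -> -1, delta = 12, sum = -6
Change 3: A[4] -1 -> 38, delta = 39, sum = 33
Change 4: A[0] -4 -> -15, delta = -11, sum = 22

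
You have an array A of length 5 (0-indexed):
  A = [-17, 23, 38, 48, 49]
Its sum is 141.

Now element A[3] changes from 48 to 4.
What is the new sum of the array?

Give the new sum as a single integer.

Old value at index 3: 48
New value at index 3: 4
Delta = 4 - 48 = -44
New sum = old_sum + delta = 141 + (-44) = 97

Answer: 97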